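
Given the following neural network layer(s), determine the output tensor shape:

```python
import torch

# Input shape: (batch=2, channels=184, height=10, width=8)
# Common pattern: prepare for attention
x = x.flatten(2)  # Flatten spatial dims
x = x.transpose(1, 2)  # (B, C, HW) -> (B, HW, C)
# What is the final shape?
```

Input: (2, 184, 10, 8) -> after flatten(2): (2, 184, 80) -> Output: (2, 80, 184)

Answer: (2, 80, 184)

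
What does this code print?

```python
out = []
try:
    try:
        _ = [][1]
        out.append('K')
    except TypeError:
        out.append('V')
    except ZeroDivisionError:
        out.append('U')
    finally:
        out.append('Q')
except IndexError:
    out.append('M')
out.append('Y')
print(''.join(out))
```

Execution trace: 'Q' (inner finally) → 'M' (outer except IndexError) → 'Y' (after the try/except). Output: QMY

Answer: QMY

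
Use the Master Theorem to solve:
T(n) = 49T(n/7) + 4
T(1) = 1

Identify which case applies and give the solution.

a=49, b=7, f(n)=4. log_7(49) = 2. Since c=0 < 2, Case 1 applies: T(n) = Θ(n^log_b(a)) = O(n^2).

Answer: O(n^2) - Case 1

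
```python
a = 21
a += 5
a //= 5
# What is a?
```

Trace:
`a = 21` → a = 21
`a += 5` → a = 26
`a //= 5` → a = 5
So a = 5

Answer: 5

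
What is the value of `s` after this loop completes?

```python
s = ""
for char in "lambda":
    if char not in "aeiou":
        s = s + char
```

Remove vowels from 'lambda'
`s` takes the values: "" → "l" → "lm" → "lmb" → "lmbd"

Answer: "lmbd"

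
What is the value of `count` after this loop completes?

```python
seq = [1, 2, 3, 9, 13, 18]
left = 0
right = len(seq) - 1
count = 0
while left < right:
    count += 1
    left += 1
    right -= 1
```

Iterations until pointers meet (list length 6)
`count` takes the values: 0 → 1 → 2 → 3

Answer: 3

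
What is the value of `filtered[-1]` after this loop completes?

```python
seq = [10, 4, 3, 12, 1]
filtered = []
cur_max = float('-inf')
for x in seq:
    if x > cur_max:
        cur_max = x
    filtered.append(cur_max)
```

Running max ends at 12
`filtered` takes the values: [] → [10] → [10, 10] → [10, 10, 10] → [10, 10, 10, 12] → [10, 10, 10, 12, 12]
So `filtered[-1]` = 12

Answer: 12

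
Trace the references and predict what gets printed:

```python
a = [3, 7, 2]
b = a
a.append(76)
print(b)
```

Key concept: basic list aliasing.
Step by step:
`a = [3, 7, 2]` → a = [3, 7, 2]
`b = a` → b = [3, 7, 2] (same object as a)
`a.append(76)` → a = [3, 7, 2, 76] (same object as b); b = [3, 7, 2, 76] (same object as a)
`print(b)` → prints [3, 7, 2, 76]

Answer: [3, 7, 2, 76]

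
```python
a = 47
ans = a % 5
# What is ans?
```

Trace:
`a = 47` → a = 47
`ans = a % 5` → ans = 2
So ans = 2

Answer: 2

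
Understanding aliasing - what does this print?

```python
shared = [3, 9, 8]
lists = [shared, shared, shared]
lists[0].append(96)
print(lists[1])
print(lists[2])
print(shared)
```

Key concept: list of same reference.
Step by step:
`shared = [3, 9, 8]` → shared = [3, 9, 8]
`lists = [shared, shared, shared]` → lists = [[3, 9, 8], [3, 9, 8], [3, 9, 8]]
`lists[0].append(96)` → shared = [3, 9, 8, 96]; lists = [[3, 9, 8, 96], [3, 9, 8, 96], [3, 9, 8, 96]]
`print(lists[1])` → prints [3, 9, 8, 96]
`print(lists[2])` → prints [3, 9, 8, 96]
`print(shared)` → prints [3, 9, 8, 96]

Answer:
[3, 9, 8, 96]
[3, 9, 8, 96]
[3, 9, 8, 96]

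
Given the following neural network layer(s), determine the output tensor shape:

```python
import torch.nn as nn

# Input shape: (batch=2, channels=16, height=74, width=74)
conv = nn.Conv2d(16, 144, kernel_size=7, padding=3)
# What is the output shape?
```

Input: (2, 16, 74, 74) -> Output: (2, 144, 74, 74)

Answer: (2, 144, 74, 74)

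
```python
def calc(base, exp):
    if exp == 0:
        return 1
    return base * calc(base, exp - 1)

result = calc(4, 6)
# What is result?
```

calc(4, 6) = 4 * 4 * 4 * 4 * 4 * 4 = 4096

Answer: 4096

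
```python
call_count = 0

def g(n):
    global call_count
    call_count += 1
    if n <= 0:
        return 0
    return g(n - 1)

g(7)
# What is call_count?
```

Linear recursion stepping by 1: 8 calls from n=7 down to ≤0.

Answer: 8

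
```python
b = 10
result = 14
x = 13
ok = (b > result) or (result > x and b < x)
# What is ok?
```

Trace:
`b = 10` → b = 10
`result = 14` → result = 14
`x = 13` → x = 13
`ok = (b > result) or (result > x and b < x)` → ok = True
So ok = True

Answer: True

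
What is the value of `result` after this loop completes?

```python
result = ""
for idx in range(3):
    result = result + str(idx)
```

Concatenate digits 0 to 2
`result` takes the values: "" → "0" → "01" → "012"

Answer: "012"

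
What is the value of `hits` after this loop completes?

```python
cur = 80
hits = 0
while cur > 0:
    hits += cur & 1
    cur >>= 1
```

Count set bits in 80 (binary: 0b1010000)
`hits` takes the values: 0 → 1 → 2

Answer: 2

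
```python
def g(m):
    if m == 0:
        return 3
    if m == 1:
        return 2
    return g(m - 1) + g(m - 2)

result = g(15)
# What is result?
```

Build up from base cases: g(0)=3, g(1)=2, g(2)=5, g(3)=7, g(4)=12, g(5)=19, g(6)=31, ..., g(15)=2351

Answer: 2351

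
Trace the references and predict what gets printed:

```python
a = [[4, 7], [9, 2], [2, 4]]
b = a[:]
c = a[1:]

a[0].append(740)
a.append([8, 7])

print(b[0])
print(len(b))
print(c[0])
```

Key concept: slice with nested mutation.
Step by step:
`a = [[4, 7], [9, 2], [2, 4]]` → a = [[4, 7], [9, 2], [2, 4]]
`b = a[:]` → b = [[4, 7], [9, 2], [2, 4]]
`c = a[1:]` → c = [[9, 2], [2, 4]]
`a[0].append(740)` → a = [[4, 7, 740], [9, 2], [2, 4]]; b = [[4, 7, 740], [9, 2], [2, 4]]
`a.append([8, 7])` → a = [[4, 7, 740], [9, 2], [2, 4], [8, 7]]
`print(b[0])` → prints [4, 7, 740]
`print(len(b))` → prints 3
`print(c[0])` → prints [9, 2]

Answer:
[4, 7, 740]
3
[9, 2]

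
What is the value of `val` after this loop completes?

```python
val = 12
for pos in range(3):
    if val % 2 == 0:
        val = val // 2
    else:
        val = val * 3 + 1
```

Collatz-style transformation from 12
`val` takes the values: 12 → 6 → 3 → 10

Answer: 10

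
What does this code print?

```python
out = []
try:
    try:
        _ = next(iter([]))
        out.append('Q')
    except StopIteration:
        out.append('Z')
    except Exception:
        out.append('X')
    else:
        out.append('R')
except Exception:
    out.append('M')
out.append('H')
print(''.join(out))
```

Execution trace: 'Z' (inner except StopIteration) → 'H' (after the try/except). Output: ZH

Answer: ZH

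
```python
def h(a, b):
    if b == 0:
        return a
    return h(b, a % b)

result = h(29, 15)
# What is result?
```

h(29, 15) -> h(15, 14) -> h(14, 1) -> h(1, 0) -> 1

Answer: 1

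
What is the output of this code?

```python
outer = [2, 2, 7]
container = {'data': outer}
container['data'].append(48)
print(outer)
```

Key concept: dict holds reference to list.
Step by step:
`outer = [2, 2, 7]` → outer = [2, 2, 7]
`container = {'data': outer}` → container = {'data': [2, 2, 7]}
`container['data'].append(48)` → outer = [2, 2, 7, 48]; container = {'data': [2, 2, 7, 48]}
`print(outer)` → prints [2, 2, 7, 48]

Answer: [2, 2, 7, 48]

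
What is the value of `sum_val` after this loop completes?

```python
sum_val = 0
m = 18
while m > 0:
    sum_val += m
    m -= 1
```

Sum 18 down to 1
`sum_val` takes the values: 0 → 18 → 35 → 51 → 66 → 80 → 93 → 105 → 116 → 126 → 135 → 143 → 150 → 156 → 161 → 165 → 168 → 170 → 171

Answer: 171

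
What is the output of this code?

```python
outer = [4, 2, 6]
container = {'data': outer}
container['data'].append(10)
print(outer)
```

Key concept: dict holds reference to list.
Step by step:
`outer = [4, 2, 6]` → outer = [4, 2, 6]
`container = {'data': outer}` → container = {'data': [4, 2, 6]}
`container['data'].append(10)` → outer = [4, 2, 6, 10]; container = {'data': [4, 2, 6, 10]}
`print(outer)` → prints [4, 2, 6, 10]

Answer: [4, 2, 6, 10]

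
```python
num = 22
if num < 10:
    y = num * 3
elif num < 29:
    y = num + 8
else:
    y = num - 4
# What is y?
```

Trace:
`num = 22` → num = 22
`if num < 10: ...` → num < 10 is False, num < 29 is True → y = 30
So y = 30

Answer: 30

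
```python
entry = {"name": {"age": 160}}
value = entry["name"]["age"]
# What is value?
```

Trace:
`entry = {"name": {"age": 160}}` → entry = {'name': {'age': 160}}
`value = entry["name"]["age"]` → value = 160
So value = 160

Answer: 160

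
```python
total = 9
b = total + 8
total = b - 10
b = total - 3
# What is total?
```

Trace:
`total = 9` → total = 9
`b = total + 8` → b = 17
`total = b - 10` → total = 7
`b = total - 3` → b = 4
So total = 7

Answer: 7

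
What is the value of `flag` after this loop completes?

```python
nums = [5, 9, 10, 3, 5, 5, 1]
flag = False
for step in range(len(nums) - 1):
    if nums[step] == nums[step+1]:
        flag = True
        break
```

Check consecutive duplicates in [5, 9, 10, 3, 5, 5, 1]
`flag` takes the values: False → True

Answer: True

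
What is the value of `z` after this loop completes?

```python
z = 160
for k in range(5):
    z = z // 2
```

Halve 5 times: 160 // 2^5 = 5
`z` takes the values: 160 → 80 → 40 → 20 → 10 → 5

Answer: 5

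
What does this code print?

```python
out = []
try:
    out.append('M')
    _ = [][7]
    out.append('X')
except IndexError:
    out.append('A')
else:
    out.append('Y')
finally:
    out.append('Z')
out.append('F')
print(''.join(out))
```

Execution trace: 'M' (try body) → 'A' (except IndexError) → 'Z' (finally) → 'F' (after the try/except). Output: MAZF

Answer: MAZF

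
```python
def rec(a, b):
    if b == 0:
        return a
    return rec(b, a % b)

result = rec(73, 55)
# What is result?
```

rec(73, 55) -> rec(55, 18) -> rec(18, 1) -> rec(1, 0) -> 1

Answer: 1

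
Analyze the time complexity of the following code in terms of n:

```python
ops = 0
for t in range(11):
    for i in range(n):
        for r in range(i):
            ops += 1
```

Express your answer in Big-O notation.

Each loop level contributes: 1 × n × n. Multiplying the contributions gives O(n^2).

Answer: O(n^2)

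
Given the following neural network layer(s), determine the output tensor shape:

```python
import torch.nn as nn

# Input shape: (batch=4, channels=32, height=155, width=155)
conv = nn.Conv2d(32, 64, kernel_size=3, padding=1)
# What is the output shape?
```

Input: (4, 32, 155, 155) -> Output: (4, 64, 155, 155)

Answer: (4, 64, 155, 155)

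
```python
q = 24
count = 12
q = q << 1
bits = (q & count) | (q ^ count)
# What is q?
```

Trace:
`q = 24` → q = 24
`count = 12` → count = 12
`q = q << 1` → q = 48
`bits = (q & count) | (q ^ count)` → bits = 60
So q = 48

Answer: 48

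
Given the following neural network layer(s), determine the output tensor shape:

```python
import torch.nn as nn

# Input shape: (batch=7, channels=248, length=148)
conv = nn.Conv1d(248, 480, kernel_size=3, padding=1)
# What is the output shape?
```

Input: (7, 248, 148) -> Output: (7, 480, 148)

Answer: (7, 480, 148)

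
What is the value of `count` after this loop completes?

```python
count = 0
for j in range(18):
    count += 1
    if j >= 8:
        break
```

Loop breaks when j reaches 8, count is 9
`count` takes the values: 0 → 1 → 2 → 3 → 4 → 5 → 6 → 7 → 8 → 9

Answer: 9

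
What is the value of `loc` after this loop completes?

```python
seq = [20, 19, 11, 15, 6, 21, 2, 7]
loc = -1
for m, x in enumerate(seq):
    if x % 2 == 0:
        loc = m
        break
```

First even number index in [20, 19, 11, 15, 6, 21, 2, 7]
`loc` takes the values: -1 → 0

Answer: 0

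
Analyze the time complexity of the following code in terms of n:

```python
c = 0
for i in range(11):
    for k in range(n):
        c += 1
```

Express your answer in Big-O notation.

Each loop level contributes: 1 × n. Multiplying the contributions gives O(n).

Answer: O(n)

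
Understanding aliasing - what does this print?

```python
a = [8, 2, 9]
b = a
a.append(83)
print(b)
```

Key concept: basic list aliasing.
Step by step:
`a = [8, 2, 9]` → a = [8, 2, 9]
`b = a` → b = [8, 2, 9] (same object as a)
`a.append(83)` → a = [8, 2, 9, 83] (same object as b); b = [8, 2, 9, 83] (same object as a)
`print(b)` → prints [8, 2, 9, 83]

Answer: [8, 2, 9, 83]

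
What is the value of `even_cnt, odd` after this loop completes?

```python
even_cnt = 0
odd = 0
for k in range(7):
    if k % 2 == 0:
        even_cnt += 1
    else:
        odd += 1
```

Count evens and odds in range(7)
`even_cnt, odd` takes the values: (0, 0) → (1, 0) → (1, 1) → (2, 1) → (2, 2) → (3, 2) → (3, 3) → (4, 3)

Answer: 4, 3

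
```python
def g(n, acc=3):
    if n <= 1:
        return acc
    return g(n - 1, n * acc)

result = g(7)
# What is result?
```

Accumulator trace (n, acc): (7, 3) -> (6, 21) -> (5, 126) -> (4, 630) -> (3, 2520) -> (2, 7560) -> (1, 15120) -> return 15120

Answer: 15120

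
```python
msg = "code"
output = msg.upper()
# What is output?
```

Trace:
`msg = "code"` → msg = 'code'
`output = msg.upper()` → output = 'CODE'
So output = 'CODE'

Answer: 'CODE'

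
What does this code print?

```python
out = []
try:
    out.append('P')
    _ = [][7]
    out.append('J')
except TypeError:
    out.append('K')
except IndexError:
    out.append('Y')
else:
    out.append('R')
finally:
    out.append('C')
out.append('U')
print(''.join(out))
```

Execution trace: 'P' (try body) → 'Y' (except IndexError) → 'C' (finally) → 'U' (after the try/except). Output: PYCU

Answer: PYCU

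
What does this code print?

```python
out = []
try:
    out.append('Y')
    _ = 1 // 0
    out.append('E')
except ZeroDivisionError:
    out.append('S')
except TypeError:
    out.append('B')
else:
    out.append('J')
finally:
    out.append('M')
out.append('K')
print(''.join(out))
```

Execution trace: 'Y' (try body) → 'S' (except ZeroDivisionError) → 'M' (finally) → 'K' (after the try/except). Output: YSMK

Answer: YSMK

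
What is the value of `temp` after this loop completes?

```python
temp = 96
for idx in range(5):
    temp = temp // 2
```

Halve 5 times: 96 // 2^5 = 3
`temp` takes the values: 96 → 48 → 24 → 12 → 6 → 3

Answer: 3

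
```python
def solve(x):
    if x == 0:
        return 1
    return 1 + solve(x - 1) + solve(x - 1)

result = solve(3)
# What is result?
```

solve(x) = 1 + 2·solve(x-1), solve(0)=1. Closed form: (1+1)·2^3 - 1 = 15.

Answer: 15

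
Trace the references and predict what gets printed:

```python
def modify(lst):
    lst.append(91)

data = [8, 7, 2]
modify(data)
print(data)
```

Key concept: function modifies passed list.
Step by step:
`data = [8, 7, 2]` → data = [8, 7, 2]
`modify(data)` → data = [8, 7, 2, 91]
`print(data)` → prints [8, 7, 2, 91]

Answer: [8, 7, 2, 91]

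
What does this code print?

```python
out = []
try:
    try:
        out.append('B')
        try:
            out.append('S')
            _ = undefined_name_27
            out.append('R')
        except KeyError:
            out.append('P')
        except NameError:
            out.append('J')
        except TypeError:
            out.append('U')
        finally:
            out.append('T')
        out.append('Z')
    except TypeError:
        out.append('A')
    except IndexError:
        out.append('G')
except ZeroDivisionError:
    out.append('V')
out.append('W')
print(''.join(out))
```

Execution trace: 'B' (try body) → 'S' (inner try body) → 'J' (inner except NameError) → 'T' (inner finally) → 'Z' (try body, no exception) → 'W' (after the try/except). Output: BSJTZW

Answer: BSJTZW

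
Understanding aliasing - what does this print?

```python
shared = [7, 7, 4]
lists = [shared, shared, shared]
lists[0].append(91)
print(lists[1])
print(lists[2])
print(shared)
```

Key concept: list of same reference.
Step by step:
`shared = [7, 7, 4]` → shared = [7, 7, 4]
`lists = [shared, shared, shared]` → lists = [[7, 7, 4], [7, 7, 4], [7, 7, 4]]
`lists[0].append(91)` → shared = [7, 7, 4, 91]; lists = [[7, 7, 4, 91], [7, 7, 4, 91], [7, 7, 4, 91]]
`print(lists[1])` → prints [7, 7, 4, 91]
`print(lists[2])` → prints [7, 7, 4, 91]
`print(shared)` → prints [7, 7, 4, 91]

Answer:
[7, 7, 4, 91]
[7, 7, 4, 91]
[7, 7, 4, 91]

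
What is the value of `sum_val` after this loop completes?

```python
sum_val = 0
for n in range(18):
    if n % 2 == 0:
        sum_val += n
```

Sum of even numbers 0 to 17
`sum_val` takes the values: 0 → 2 → 6 → 12 → 20 → 30 → 42 → 56 → 72

Answer: 72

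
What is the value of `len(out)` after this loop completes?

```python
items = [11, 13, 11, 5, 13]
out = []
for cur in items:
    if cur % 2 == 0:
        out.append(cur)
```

Count even numbers in [11, 13, 11, 5, 13]
`out` takes the values: []
So `len(out)` = 0

Answer: 0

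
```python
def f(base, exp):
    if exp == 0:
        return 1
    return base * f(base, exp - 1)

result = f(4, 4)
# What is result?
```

f(4, 4) = 4 * 4 * 4 * 4 = 256

Answer: 256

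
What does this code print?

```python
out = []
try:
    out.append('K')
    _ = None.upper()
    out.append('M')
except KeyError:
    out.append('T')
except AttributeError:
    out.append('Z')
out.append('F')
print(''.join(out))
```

Execution trace: 'K' (try body) → 'Z' (except AttributeError) → 'F' (after the try/except). Output: KZF

Answer: KZF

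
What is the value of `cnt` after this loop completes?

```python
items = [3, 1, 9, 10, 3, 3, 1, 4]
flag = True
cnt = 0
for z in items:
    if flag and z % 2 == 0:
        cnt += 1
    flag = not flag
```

Count even values at even positions
`cnt` takes the values: 0

Answer: 0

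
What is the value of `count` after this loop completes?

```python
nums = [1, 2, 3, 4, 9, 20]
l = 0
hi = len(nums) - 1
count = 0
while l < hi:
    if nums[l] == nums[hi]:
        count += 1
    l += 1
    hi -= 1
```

Count matching pairs from ends
`count` takes the values: 0

Answer: 0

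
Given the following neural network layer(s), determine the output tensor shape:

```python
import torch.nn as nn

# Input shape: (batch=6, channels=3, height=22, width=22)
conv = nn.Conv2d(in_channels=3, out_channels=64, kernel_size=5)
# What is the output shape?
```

Input: (6, 3, 22, 22) -> Output: (6, 64, 18, 18)

Answer: (6, 64, 18, 18)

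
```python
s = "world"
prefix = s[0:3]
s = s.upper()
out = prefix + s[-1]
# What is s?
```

Trace:
`s = "world"` → s = 'world'
`prefix = s[0:3]` → prefix = 'wor'
`s = s.upper()` → s = 'WORLD'
`out = prefix + s[-1]` → out = 'worD'
So s = 'WORLD'

Answer: 'WORLD'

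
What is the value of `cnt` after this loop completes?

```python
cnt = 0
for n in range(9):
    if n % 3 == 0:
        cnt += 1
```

Count numbers divisible by 3 in range(9)
`cnt` takes the values: 0 → 1 → 2 → 3

Answer: 3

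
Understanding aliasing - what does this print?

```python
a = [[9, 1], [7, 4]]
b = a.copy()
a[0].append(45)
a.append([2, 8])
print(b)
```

Key concept: shallow copy with nested lists.
Step by step:
`a = [[9, 1], [7, 4]]` → a = [[9, 1], [7, 4]]
`b = a.copy()` → b = [[9, 1], [7, 4]]
`a[0].append(45)` → a = [[9, 1, 45], [7, 4]]; b = [[9, 1, 45], [7, 4]]
`a.append([2, 8])` → a = [[9, 1, 45], [7, 4], [2, 8]]
`print(b)` → prints [[9, 1, 45], [7, 4]]

Answer: [[9, 1, 45], [7, 4]]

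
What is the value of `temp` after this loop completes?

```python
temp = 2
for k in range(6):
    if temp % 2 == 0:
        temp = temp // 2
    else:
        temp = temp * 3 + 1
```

Collatz-style transformation from 2
`temp` takes the values: 2 → 1 → 4 → 2 → 1 → 4 → 2

Answer: 2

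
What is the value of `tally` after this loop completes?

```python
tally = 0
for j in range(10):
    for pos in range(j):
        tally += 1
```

Triangle number: 0+1+2+...+9
`tally` takes the values: 0 → 1 → 2 → 3 → 4 → 5 → 6 → 7 → 8 → 9 → 10 → 11 → 12 → 13 → 14 → 15 → 16 → 17 → 18 → 19 → 20 → 21 → 22 → 23 → 24 → 25 → 26 → 27 → 28 → 29 → … → 41 → 42 → 43 → 44 → 45

Answer: 45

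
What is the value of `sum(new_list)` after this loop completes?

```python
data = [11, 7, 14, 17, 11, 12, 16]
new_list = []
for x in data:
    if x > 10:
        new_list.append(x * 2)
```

Sum of doubled values > 10
`new_list` takes the values: [] → [22] → [22, 28] → [22, 28, 34] → [22, 28, 34, 22] → [22, 28, 34, 22, 24] → [22, 28, 34, 22, 24, 32]
So `sum(new_list)` = 162

Answer: 162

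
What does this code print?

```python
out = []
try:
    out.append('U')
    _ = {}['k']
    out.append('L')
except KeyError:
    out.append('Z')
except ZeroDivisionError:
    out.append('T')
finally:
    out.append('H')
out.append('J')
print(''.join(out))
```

Execution trace: 'U' (try body) → 'Z' (except KeyError) → 'H' (finally) → 'J' (after the try/except). Output: UZHJ

Answer: UZHJ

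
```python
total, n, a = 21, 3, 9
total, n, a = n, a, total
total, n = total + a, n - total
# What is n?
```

Trace:
`total, n, a = 21, 3, 9` → total = 21; n = 3; a = 9
`total, n, a = n, a, total` → total = 3; n = 9; a = 21
`total, n = total + a, n - total` → total = 24; n = 6
So n = 6

Answer: 6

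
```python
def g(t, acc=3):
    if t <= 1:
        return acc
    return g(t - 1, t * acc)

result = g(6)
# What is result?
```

Accumulator trace (n, acc): (6, 3) -> (5, 18) -> (4, 90) -> (3, 360) -> (2, 1080) -> (1, 2160) -> return 2160

Answer: 2160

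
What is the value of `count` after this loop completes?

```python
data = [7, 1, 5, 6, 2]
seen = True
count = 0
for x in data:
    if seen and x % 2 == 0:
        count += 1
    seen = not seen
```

Count even values at even positions
`count` takes the values: 0 → 1

Answer: 1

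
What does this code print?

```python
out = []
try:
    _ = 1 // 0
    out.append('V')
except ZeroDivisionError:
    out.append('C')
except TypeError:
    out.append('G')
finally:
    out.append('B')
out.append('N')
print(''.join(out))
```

Execution trace: 'C' (except ZeroDivisionError) → 'B' (finally) → 'N' (after the try/except). Output: CBN

Answer: CBN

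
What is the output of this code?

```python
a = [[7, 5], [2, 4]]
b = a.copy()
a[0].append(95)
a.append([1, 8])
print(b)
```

Key concept: shallow copy with nested lists.
Step by step:
`a = [[7, 5], [2, 4]]` → a = [[7, 5], [2, 4]]
`b = a.copy()` → b = [[7, 5], [2, 4]]
`a[0].append(95)` → a = [[7, 5, 95], [2, 4]]; b = [[7, 5, 95], [2, 4]]
`a.append([1, 8])` → a = [[7, 5, 95], [2, 4], [1, 8]]
`print(b)` → prints [[7, 5, 95], [2, 4]]

Answer: [[7, 5, 95], [2, 4]]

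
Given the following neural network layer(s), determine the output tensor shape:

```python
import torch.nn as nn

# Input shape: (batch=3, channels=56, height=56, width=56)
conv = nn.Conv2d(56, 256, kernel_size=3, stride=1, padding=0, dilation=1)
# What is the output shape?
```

Input: (3, 56, 56, 56) -> Output: (3, 256, 54, 54)

Answer: (3, 256, 54, 54)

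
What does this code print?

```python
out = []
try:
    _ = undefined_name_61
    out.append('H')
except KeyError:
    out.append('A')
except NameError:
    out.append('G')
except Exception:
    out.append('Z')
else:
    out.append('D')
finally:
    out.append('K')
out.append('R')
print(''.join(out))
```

Execution trace: 'G' (except NameError) → 'K' (finally) → 'R' (after the try/except). Output: GKR

Answer: GKR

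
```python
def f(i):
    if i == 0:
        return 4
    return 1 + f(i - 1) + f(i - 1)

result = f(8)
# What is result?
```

f(i) = 1 + 2·f(i-1), f(0)=4. Closed form: (4+1)·2^8 - 1 = 1279.

Answer: 1279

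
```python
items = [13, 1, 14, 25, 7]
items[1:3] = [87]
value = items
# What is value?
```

Trace:
`items = [13, 1, 14, 25, 7]` → items = [13, 1, 14, 25, 7]
`items[1:3] = [87]` → items = [13, 87, 25, 7]
`value = items` → value = [13, 87, 25, 7]
So value = [13, 87, 25, 7]

Answer: [13, 87, 25, 7]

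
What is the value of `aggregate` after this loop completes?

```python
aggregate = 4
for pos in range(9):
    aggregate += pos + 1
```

Start at 4, add 1 to 9 = 49
`aggregate` takes the values: 4 → 5 → 7 → 10 → 14 → 19 → 25 → 32 → 40 → 49

Answer: 49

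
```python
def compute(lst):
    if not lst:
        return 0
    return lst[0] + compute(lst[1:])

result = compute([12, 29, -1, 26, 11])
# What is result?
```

12 + 29 + (-1) + 26 + 11 + 0 = 77

Answer: 77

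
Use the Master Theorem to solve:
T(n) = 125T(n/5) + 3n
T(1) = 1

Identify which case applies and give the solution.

a=125, b=5, f(n)=3n. log_5(125) = 3. Since c=1 < 3, Case 1 applies: T(n) = Θ(n^log_b(a)) = O(n^3).

Answer: O(n^3) - Case 1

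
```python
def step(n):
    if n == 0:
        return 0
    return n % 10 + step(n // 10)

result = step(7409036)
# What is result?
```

Sum of digits of 7409036: 6 + 3 + 0 + 9 + 0 + 4 + 7 = 29

Answer: 29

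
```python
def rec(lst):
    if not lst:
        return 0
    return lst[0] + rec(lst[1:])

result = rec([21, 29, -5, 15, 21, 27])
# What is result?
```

21 + 29 + (-5) + 15 + 21 + 27 + 0 = 108

Answer: 108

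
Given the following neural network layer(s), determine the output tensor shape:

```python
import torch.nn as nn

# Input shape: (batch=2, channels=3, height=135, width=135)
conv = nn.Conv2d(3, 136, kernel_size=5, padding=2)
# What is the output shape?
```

Input: (2, 3, 135, 135) -> Output: (2, 136, 135, 135)

Answer: (2, 136, 135, 135)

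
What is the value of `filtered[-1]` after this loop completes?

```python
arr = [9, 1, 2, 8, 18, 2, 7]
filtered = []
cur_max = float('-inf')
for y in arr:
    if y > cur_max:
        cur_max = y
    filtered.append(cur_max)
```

Running max ends at 18
`filtered` takes the values: [] → [9] → [9, 9] → [9, 9, 9] → [9, 9, 9, 9] → [9, 9, 9, 9, 18] → [9, 9, 9, 9, 18, 18] → [9, 9, 9, 9, 18, 18, 18]
So `filtered[-1]` = 18

Answer: 18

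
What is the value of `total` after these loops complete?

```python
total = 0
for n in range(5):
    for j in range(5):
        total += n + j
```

Sum of all n+j for n,j in 5x5
`total` takes the values: 0 → 1 → 3 → 6 → 10 → 11 → 13 → 16 → 20 → 25 → 27 → 30 → 34 → 39 → 45 → 48 → 52 → 57 → 63 → 70 → 74 → 79 → 85 → 92 → 100

Answer: 100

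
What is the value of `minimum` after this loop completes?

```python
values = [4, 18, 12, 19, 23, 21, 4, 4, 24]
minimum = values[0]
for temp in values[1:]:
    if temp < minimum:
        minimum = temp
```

Minimum of [4, 18, 12, 19, 23, 21, 4, 4, 24]
`minimum` takes the values: 4

Answer: 4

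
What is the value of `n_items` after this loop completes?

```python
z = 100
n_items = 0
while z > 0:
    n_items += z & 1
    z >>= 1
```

Count set bits in 100 (binary: 0b1100100)
`n_items` takes the values: 0 → 1 → 2 → 3

Answer: 3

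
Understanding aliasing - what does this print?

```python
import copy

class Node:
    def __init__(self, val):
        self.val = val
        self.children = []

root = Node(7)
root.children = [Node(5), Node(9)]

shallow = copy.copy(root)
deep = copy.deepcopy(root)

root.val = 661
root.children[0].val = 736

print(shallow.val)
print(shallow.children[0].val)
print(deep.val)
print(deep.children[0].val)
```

Key concept: deep copy with custom objects.
Step by step:
`root = Node(7)` → root = Node(val=7, children=[])
`root.children = [Node(5), Node(9)]` → root = Node(val=7, children=[Node(val=5, children=[]), Node(val=9, children=[])])
`shallow = copy.copy(root)` → shallow = Node(val=7, children=[Node(val=5, children=[]), Node(val=9, children=[])])
`deep = copy.deepcopy(root)` → deep = Node(val=7, children=[Node(val=5, children=[]), Node(val=9, children=[])])
`root.val = 661` → root = Node(val=661, children=[Node(val=5, children=[]), Node(val=9, children=[])])
`root.children[0].val = 736` → root = Node(val=661, children=[Node(val=736, children=[]), Node(val=9, children=[])]); shallow = Node(val=7, children=[Node(val=736, children=[]), Node(val=9, children=[])])
`print(shallow.val)` → prints 7
`print(shallow.children[0].val)` → prints 736
`print(deep.val)` → prints 7
`print(deep.children[0].val)` → prints 5

Answer:
7
736
7
5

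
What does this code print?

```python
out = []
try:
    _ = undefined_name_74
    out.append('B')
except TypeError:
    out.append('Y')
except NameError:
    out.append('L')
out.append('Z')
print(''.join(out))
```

Execution trace: 'L' (except NameError) → 'Z' (after the try/except). Output: LZ

Answer: LZ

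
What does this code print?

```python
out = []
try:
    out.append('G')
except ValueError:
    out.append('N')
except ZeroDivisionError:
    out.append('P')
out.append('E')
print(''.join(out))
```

Execution trace: 'G' (try body, no exception) → 'E' (after the try/except). Output: GE

Answer: GE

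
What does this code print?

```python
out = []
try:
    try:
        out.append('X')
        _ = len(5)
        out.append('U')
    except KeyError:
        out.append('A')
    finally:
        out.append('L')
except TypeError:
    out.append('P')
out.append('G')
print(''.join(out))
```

Execution trace: 'X' (try body) → 'L' (finally) → 'P' (outer except TypeError) → 'G' (after the try/except). Output: XLPG

Answer: XLPG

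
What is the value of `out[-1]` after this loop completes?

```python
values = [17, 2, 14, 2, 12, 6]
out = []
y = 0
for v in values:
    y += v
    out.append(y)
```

Cumulative sum ends at 53
`out` takes the values: [] → [17] → [17, 19] → [17, 19, 33] → [17, 19, 33, 35] → [17, 19, 33, 35, 47] → [17, 19, 33, 35, 47, 53]
So `out[-1]` = 53

Answer: 53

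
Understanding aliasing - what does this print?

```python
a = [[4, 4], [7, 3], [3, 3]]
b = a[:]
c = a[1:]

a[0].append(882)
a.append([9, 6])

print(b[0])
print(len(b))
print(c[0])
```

Key concept: slice with nested mutation.
Step by step:
`a = [[4, 4], [7, 3], [3, 3]]` → a = [[4, 4], [7, 3], [3, 3]]
`b = a[:]` → b = [[4, 4], [7, 3], [3, 3]]
`c = a[1:]` → c = [[7, 3], [3, 3]]
`a[0].append(882)` → a = [[4, 4, 882], [7, 3], [3, 3]]; b = [[4, 4, 882], [7, 3], [3, 3]]
`a.append([9, 6])` → a = [[4, 4, 882], [7, 3], [3, 3], [9, 6]]
`print(b[0])` → prints [4, 4, 882]
`print(len(b))` → prints 3
`print(c[0])` → prints [7, 3]

Answer:
[4, 4, 882]
3
[7, 3]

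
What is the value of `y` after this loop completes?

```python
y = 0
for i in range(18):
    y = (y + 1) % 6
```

Increment mod 6, 18 times = 0
`y` takes the values: 0 → 1 → 2 → 3 → 4 → 5 → 0 → 1 → 2 → 3 → 4 → 5 → 0 → 1 → 2 → 3 → 4 → 5 → 0

Answer: 0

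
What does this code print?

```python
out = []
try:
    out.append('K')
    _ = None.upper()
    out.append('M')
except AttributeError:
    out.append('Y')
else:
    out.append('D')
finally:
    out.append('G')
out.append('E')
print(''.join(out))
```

Execution trace: 'K' (try body) → 'Y' (except AttributeError) → 'G' (finally) → 'E' (after the try/except). Output: KYGE

Answer: KYGE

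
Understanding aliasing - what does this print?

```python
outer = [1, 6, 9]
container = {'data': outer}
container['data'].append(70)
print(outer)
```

Key concept: dict holds reference to list.
Step by step:
`outer = [1, 6, 9]` → outer = [1, 6, 9]
`container = {'data': outer}` → container = {'data': [1, 6, 9]}
`container['data'].append(70)` → outer = [1, 6, 9, 70]; container = {'data': [1, 6, 9, 70]}
`print(outer)` → prints [1, 6, 9, 70]

Answer: [1, 6, 9, 70]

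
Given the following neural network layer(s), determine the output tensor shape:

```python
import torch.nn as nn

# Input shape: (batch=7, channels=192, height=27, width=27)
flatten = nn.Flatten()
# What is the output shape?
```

Input: (7, 192, 27, 27) -> Output: (7, 139968)

Answer: (7, 139968)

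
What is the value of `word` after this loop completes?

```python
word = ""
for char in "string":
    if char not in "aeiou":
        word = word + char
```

Remove vowels from 'string'
`word` takes the values: "" → "s" → "st" → "str" → "strn" → "strng"

Answer: "strng"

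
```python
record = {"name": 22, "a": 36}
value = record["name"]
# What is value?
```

Trace:
`record = {"name": 22, "a": 36}` → record = {'name': 22, 'a': 36}
`value = record["name"]` → value = 22
So value = 22

Answer: 22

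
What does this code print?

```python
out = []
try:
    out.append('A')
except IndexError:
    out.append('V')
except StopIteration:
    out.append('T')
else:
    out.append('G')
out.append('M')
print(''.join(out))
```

Execution trace: 'A' (try body, no exception) → 'G' (else) → 'M' (after the try/except). Output: AGM

Answer: AGM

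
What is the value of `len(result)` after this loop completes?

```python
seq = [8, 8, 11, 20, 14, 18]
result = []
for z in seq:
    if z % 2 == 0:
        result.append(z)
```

Count even numbers in [8, 8, 11, 20, 14, 18]
`result` takes the values: [] → [8] → [8, 8] → [8, 8, 20] → [8, 8, 20, 14] → [8, 8, 20, 14, 18]
So `len(result)` = 5

Answer: 5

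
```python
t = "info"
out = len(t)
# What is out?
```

Trace:
`t = "info"` → t = 'info'
`out = len(t)` → out = 4
So out = 4

Answer: 4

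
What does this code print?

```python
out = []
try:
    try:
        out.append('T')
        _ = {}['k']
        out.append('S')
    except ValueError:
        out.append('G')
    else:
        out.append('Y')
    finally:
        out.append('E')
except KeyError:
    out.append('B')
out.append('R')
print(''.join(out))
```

Execution trace: 'T' (inner try body) → 'E' (inner finally) → 'B' (outer except KeyError) → 'R' (after the try/except). Output: TEBR

Answer: TEBR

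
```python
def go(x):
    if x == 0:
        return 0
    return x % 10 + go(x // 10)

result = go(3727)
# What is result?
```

Sum of digits of 3727: 7 + 2 + 7 + 3 = 19

Answer: 19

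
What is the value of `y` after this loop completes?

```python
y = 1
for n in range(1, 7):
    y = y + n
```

Start at 1, add 1 through 6
`y` takes the values: 1 → 2 → 4 → 7 → 11 → 16 → 22

Answer: 22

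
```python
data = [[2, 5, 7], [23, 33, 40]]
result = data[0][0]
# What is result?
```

Trace:
`data = [[2, 5, 7], [23, 33, 40]]` → data = [[2, 5, 7], [23, 33, 40]]
`result = data[0][0]` → result = 2
So result = 2

Answer: 2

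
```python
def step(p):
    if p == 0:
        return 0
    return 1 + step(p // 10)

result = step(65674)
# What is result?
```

Count of digits of 65674: 5

Answer: 5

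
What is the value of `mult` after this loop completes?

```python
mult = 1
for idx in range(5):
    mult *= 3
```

3^5 = 243
`mult` takes the values: 1 → 3 → 9 → 27 → 81 → 243

Answer: 243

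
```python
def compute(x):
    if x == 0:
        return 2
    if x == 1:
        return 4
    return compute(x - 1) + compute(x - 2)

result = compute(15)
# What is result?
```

Build up from base cases: compute(0)=2, compute(1)=4, compute(2)=6, compute(3)=10, compute(4)=16, compute(5)=26, compute(6)=42, ..., compute(15)=3194

Answer: 3194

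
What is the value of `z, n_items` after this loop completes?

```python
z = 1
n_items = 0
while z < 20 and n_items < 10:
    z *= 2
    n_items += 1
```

Double until >= 20 or 10 iterations
`z, n_items` takes the values: (1, 0) → (2, 0) → (2, 1) → (4, 1) → (4, 2) → (8, 2) → (8, 3) → (16, 3) → (16, 4) → (32, 4) → (32, 5)

Answer: 32, 5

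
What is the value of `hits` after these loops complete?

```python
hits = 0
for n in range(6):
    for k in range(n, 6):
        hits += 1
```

Upper triangle: 6 + 5 + ... + 1
`hits` takes the values: 0 → 1 → 2 → 3 → 4 → 5 → 6 → 7 → 8 → 9 → 10 → 11 → 12 → 13 → 14 → 15 → 16 → 17 → 18 → 19 → 20 → 21

Answer: 21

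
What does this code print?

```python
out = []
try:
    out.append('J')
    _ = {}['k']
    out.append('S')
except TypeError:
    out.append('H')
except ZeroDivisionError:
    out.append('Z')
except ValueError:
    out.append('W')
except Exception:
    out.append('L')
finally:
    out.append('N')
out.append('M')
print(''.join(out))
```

Execution trace: 'J' (try body) → 'L' (except Exception) → 'N' (finally) → 'M' (after the try/except). Output: JLNM

Answer: JLNM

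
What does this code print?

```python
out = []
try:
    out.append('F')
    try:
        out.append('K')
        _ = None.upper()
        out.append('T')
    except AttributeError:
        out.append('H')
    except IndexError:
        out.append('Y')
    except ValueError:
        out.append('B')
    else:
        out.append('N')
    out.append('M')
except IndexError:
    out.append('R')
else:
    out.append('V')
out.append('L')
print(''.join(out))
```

Execution trace: 'F' (try body) → 'K' (inner try body) → 'H' (inner except AttributeError) → 'M' (try body, no exception) → 'V' (else) → 'L' (after the try/except). Output: FKHMVL

Answer: FKHMVL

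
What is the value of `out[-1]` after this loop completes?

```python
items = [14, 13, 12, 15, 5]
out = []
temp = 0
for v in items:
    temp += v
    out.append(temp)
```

Cumulative sum ends at 59
`out` takes the values: [] → [14] → [14, 27] → [14, 27, 39] → [14, 27, 39, 54] → [14, 27, 39, 54, 59]
So `out[-1]` = 59

Answer: 59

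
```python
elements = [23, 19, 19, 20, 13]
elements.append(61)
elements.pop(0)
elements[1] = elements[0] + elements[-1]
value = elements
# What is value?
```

Trace:
`elements = [23, 19, 19, 20, 13]` → elements = [23, 19, 19, 20, 13]
`elements.append(61)` → elements = [23, 19, 19, 20, 13, 61]
`elements.pop(0)` → elements = [19, 19, 20, 13, 61]
`elements[1] = elements[0] + elements[-1]` → elements = [19, 80, 20, 13, 61]
`value = elements` → value = [19, 80, 20, 13, 61]
So value = [19, 80, 20, 13, 61]

Answer: [19, 80, 20, 13, 61]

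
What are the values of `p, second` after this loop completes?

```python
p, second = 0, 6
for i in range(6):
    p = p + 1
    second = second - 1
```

p goes 0→6, second goes 6→0
`p, second` takes the values: (0, 6) → (1, 6) → (1, 5) → (2, 5) → (2, 4) → (3, 4) → (3, 3) → (4, 3) → (4, 2) → (5, 2) → (5, 1) → (6, 1) → (6, 0)

Answer: 6, 0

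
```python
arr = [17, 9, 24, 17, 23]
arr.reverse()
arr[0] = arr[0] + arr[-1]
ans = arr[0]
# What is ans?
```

Trace:
`arr = [17, 9, 24, 17, 23]` → arr = [17, 9, 24, 17, 23]
`arr.reverse()` → arr = [23, 17, 24, 9, 17]
`arr[0] = arr[0] + arr[-1]` → arr = [40, 17, 24, 9, 17]
`ans = arr[0]` → ans = 40
So ans = 40

Answer: 40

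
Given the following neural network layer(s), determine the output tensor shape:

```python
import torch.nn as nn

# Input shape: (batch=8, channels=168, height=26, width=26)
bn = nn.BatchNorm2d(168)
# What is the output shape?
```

Input: (8, 168, 26, 26) -> Output: (8, 168, 26, 26)

Answer: (8, 168, 26, 26)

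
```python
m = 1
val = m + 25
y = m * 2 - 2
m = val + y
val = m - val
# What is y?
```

Trace:
`m = 1` → m = 1
`val = m + 25` → val = 26
`y = m * 2 - 2` → y = 0
`m = val + y` → m = 26
`val = m - val` → val = 0
So y = 0

Answer: 0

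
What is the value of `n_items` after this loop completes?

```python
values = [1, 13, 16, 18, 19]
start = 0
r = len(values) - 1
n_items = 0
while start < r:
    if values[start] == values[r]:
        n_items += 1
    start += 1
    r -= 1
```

Count matching pairs from ends
`n_items` takes the values: 0

Answer: 0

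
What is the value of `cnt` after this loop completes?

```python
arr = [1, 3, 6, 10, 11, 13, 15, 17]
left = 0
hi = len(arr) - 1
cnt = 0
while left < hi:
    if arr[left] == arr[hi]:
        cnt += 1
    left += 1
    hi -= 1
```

Count matching pairs from ends
`cnt` takes the values: 0

Answer: 0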